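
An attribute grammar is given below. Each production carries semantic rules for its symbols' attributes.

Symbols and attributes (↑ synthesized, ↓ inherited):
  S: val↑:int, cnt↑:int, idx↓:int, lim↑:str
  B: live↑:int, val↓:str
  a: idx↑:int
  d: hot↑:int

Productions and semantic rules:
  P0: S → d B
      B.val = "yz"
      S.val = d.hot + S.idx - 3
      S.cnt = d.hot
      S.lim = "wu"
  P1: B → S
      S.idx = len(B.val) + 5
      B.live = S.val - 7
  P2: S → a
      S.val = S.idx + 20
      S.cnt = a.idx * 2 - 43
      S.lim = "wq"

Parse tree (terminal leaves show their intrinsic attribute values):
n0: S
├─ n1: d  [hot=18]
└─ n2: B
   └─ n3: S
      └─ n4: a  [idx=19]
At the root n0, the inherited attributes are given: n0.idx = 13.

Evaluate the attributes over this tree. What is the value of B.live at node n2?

1. n0.idx = 13  [given at root]
2. n1.hot = 18  [terminal]
3. n2.val = "yz"  ["yz"]
4. n3.idx = 7  [len(B.val) + 5]
5. n4.idx = 19  [terminal]
6. n3.val = 27  [S.idx + 20]
7. n3.cnt = -5  [a.idx * 2 - 43]
8. n3.lim = "wq"  ["wq"]
9. n2.live = 20  [S.val - 7]
10. n0.val = 28  [d.hot + S.idx - 3]
11. n0.cnt = 18  [d.hot]
12. n0.lim = "wu"  ["wu"]

20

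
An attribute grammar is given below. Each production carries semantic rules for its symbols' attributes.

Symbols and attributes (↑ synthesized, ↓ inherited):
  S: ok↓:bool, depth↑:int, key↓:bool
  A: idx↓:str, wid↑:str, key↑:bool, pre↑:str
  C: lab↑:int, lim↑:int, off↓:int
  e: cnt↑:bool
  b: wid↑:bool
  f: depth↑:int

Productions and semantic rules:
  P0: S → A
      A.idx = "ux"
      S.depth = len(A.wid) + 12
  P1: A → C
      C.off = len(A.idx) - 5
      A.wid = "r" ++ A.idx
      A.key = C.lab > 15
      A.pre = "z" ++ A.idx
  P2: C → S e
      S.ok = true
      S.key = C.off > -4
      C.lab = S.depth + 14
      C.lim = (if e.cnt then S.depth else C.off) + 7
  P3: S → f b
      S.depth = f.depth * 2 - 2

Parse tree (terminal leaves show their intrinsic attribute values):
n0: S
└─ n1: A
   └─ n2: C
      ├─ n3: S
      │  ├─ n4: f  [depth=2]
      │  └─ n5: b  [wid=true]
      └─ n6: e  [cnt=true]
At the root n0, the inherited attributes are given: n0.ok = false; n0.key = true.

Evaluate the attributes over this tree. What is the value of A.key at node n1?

true

1. n0.ok = false  [given at root]
2. n0.key = true  [given at root]
3. n1.idx = "ux"  ["ux"]
4. n2.off = -3  [len(A.idx) - 5]
5. n3.ok = true  [true]
6. n3.key = true  [C.off > -4]
7. n4.depth = 2  [terminal]
8. n5.wid = true  [terminal]
9. n3.depth = 2  [f.depth * 2 - 2]
10. n6.cnt = true  [terminal]
11. n2.lab = 16  [S.depth + 14]
12. n2.lim = 9  [(if e.cnt then S.depth else C.off) + 7]
13. n1.wid = "rux"  ["r" ++ A.idx]
14. n1.key = true  [C.lab > 15]
15. n1.pre = "zux"  ["z" ++ A.idx]
16. n0.depth = 15  [len(A.wid) + 12]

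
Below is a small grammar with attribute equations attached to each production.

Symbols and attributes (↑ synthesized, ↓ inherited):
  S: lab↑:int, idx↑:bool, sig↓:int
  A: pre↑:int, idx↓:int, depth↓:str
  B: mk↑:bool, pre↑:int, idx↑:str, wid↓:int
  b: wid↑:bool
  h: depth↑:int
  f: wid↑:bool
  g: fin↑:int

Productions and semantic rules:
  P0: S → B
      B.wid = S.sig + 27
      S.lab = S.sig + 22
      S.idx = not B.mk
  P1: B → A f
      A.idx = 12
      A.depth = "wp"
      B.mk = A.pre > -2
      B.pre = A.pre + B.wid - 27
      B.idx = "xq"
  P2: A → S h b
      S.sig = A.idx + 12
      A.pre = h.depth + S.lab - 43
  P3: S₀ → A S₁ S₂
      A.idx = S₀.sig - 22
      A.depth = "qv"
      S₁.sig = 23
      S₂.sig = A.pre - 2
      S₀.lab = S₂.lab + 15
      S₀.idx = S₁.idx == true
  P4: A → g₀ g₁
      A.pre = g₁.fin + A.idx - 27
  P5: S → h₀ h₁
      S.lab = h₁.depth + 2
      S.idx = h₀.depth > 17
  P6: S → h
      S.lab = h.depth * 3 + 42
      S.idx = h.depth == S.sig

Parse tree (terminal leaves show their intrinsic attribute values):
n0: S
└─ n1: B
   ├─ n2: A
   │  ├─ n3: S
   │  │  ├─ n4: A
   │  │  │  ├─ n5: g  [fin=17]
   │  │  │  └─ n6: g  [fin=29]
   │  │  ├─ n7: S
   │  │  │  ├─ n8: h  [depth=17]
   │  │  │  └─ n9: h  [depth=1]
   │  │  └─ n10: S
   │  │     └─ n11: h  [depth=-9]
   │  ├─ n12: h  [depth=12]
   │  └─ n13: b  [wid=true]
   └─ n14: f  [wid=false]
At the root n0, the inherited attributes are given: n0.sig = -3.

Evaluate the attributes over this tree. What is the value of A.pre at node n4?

1. n0.sig = -3  [given at root]
2. n1.wid = 24  [S.sig + 27]
3. n2.idx = 12  [12]
4. n2.depth = "wp"  ["wp"]
5. n3.sig = 24  [A.idx + 12]
6. n4.idx = 2  [S₀.sig - 22]
7. n4.depth = "qv"  ["qv"]
8. n5.fin = 17  [terminal]
9. n6.fin = 29  [terminal]
10. n4.pre = 4  [g₁.fin + A.idx - 27]
11. n7.sig = 23  [23]
12. n8.depth = 17  [terminal]
13. n9.depth = 1  [terminal]
14. n7.lab = 3  [h₁.depth + 2]
15. n7.idx = false  [h₀.depth > 17]
16. n10.sig = 2  [A.pre - 2]
17. n11.depth = -9  [terminal]
18. n10.lab = 15  [h.depth * 3 + 42]
19. n10.idx = false  [h.depth == S.sig]
20. n3.lab = 30  [S₂.lab + 15]
21. n3.idx = false  [S₁.idx == true]
22. n12.depth = 12  [terminal]
23. n13.wid = true  [terminal]
24. n2.pre = -1  [h.depth + S.lab - 43]
25. n14.wid = false  [terminal]
26. n1.mk = true  [A.pre > -2]
27. n1.pre = -4  [A.pre + B.wid - 27]
28. n1.idx = "xq"  ["xq"]
29. n0.lab = 19  [S.sig + 22]
30. n0.idx = false  [not B.mk]

4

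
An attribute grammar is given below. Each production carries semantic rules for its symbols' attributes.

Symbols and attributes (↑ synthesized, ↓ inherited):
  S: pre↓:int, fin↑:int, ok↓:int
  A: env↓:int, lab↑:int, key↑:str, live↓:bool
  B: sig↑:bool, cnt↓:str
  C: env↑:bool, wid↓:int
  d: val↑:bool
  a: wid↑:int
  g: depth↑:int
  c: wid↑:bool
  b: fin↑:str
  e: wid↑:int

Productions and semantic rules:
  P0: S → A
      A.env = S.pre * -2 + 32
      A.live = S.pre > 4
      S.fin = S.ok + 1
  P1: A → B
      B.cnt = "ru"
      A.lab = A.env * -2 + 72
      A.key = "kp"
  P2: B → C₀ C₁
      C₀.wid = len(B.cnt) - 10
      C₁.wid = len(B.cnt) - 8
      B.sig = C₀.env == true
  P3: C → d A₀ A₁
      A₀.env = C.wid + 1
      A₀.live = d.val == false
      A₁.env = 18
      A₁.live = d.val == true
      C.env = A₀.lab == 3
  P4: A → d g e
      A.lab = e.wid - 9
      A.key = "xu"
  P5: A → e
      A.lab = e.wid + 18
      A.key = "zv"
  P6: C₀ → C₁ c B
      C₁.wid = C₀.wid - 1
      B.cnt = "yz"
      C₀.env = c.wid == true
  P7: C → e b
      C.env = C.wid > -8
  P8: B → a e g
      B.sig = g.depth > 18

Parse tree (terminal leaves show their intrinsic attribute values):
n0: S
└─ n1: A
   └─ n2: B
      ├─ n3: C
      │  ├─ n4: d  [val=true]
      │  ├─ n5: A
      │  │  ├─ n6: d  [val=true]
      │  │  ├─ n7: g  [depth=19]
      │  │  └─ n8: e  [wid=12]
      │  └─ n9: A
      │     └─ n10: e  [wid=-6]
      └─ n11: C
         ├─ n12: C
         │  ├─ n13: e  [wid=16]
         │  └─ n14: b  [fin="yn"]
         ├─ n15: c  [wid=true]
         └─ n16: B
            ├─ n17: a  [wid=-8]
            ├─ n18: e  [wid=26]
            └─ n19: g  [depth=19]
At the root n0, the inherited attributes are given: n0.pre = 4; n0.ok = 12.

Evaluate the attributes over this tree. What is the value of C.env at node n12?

1. n0.pre = 4  [given at root]
2. n0.ok = 12  [given at root]
3. n1.env = 24  [S.pre * -2 + 32]
4. n1.live = false  [S.pre > 4]
5. n2.cnt = "ru"  ["ru"]
6. n3.wid = -8  [len(B.cnt) - 10]
7. n4.val = true  [terminal]
8. n5.env = -7  [C.wid + 1]
9. n5.live = false  [d.val == false]
10. n6.val = true  [terminal]
11. n7.depth = 19  [terminal]
12. n8.wid = 12  [terminal]
13. n5.lab = 3  [e.wid - 9]
14. n5.key = "xu"  ["xu"]
15. n9.env = 18  [18]
16. n9.live = true  [d.val == true]
17. n10.wid = -6  [terminal]
18. n9.lab = 12  [e.wid + 18]
19. n9.key = "zv"  ["zv"]
20. n3.env = true  [A₀.lab == 3]
21. n11.wid = -6  [len(B.cnt) - 8]
22. n12.wid = -7  [C₀.wid - 1]
23. n13.wid = 16  [terminal]
24. n14.fin = "yn"  [terminal]
25. n12.env = true  [C.wid > -8]
26. n15.wid = true  [terminal]
27. n16.cnt = "yz"  ["yz"]
28. n17.wid = -8  [terminal]
29. n18.wid = 26  [terminal]
30. n19.depth = 19  [terminal]
31. n16.sig = true  [g.depth > 18]
32. n11.env = true  [c.wid == true]
33. n2.sig = true  [C₀.env == true]
34. n1.lab = 24  [A.env * -2 + 72]
35. n1.key = "kp"  ["kp"]
36. n0.fin = 13  [S.ok + 1]

true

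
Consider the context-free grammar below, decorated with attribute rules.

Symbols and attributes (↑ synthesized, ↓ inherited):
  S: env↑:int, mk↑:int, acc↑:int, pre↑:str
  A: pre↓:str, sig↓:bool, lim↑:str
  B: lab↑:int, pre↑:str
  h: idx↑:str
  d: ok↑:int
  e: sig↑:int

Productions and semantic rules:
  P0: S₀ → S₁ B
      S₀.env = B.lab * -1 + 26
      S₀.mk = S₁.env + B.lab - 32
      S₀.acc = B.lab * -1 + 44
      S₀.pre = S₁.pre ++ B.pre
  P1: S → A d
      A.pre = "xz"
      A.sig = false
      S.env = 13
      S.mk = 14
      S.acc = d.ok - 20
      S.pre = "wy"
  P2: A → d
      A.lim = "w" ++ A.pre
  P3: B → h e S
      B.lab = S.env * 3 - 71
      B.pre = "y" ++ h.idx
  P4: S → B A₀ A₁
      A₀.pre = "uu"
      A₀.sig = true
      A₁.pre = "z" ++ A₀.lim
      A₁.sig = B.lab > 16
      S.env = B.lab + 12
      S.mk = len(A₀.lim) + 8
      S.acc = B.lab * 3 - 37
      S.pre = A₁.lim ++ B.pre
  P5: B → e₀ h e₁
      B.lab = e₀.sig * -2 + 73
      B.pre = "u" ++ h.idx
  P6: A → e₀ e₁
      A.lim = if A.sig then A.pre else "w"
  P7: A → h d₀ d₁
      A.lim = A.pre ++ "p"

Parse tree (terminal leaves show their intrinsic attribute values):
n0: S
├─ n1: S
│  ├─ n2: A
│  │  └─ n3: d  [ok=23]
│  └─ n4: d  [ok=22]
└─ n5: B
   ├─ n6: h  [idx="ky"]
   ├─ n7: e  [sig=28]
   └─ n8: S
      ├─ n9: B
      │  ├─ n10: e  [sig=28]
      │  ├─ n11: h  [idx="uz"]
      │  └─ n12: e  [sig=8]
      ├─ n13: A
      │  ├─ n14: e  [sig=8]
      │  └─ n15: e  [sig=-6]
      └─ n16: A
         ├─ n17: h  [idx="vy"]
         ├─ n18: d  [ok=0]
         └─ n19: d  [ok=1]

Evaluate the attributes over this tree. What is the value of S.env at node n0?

1. n2.pre = "xz"  ["xz"]
2. n2.sig = false  [false]
3. n3.ok = 23  [terminal]
4. n2.lim = "wxz"  ["w" ++ A.pre]
5. n4.ok = 22  [terminal]
6. n1.env = 13  [13]
7. n1.mk = 14  [14]
8. n1.acc = 2  [d.ok - 20]
9. n1.pre = "wy"  ["wy"]
10. n6.idx = "ky"  [terminal]
11. n7.sig = 28  [terminal]
12. n10.sig = 28  [terminal]
13. n11.idx = "uz"  [terminal]
14. n12.sig = 8  [terminal]
15. n9.lab = 17  [e₀.sig * -2 + 73]
16. n9.pre = "uuz"  ["u" ++ h.idx]
17. n13.pre = "uu"  ["uu"]
18. n13.sig = true  [true]
19. n14.sig = 8  [terminal]
20. n15.sig = -6  [terminal]
21. n13.lim = "uu"  [if A.sig then A.pre else "w"]
22. n16.pre = "zuu"  ["z" ++ A₀.lim]
23. n16.sig = true  [B.lab > 16]
24. n17.idx = "vy"  [terminal]
25. n18.ok = 0  [terminal]
26. n19.ok = 1  [terminal]
27. n16.lim = "zuup"  [A.pre ++ "p"]
28. n8.env = 29  [B.lab + 12]
29. n8.mk = 10  [len(A₀.lim) + 8]
30. n8.acc = 14  [B.lab * 3 - 37]
31. n8.pre = "zuupuuz"  [A₁.lim ++ B.pre]
32. n5.lab = 16  [S.env * 3 - 71]
33. n5.pre = "yky"  ["y" ++ h.idx]
34. n0.env = 10  [B.lab * -1 + 26]
35. n0.mk = -3  [S₁.env + B.lab - 32]
36. n0.acc = 28  [B.lab * -1 + 44]
37. n0.pre = "wyyky"  [S₁.pre ++ B.pre]

10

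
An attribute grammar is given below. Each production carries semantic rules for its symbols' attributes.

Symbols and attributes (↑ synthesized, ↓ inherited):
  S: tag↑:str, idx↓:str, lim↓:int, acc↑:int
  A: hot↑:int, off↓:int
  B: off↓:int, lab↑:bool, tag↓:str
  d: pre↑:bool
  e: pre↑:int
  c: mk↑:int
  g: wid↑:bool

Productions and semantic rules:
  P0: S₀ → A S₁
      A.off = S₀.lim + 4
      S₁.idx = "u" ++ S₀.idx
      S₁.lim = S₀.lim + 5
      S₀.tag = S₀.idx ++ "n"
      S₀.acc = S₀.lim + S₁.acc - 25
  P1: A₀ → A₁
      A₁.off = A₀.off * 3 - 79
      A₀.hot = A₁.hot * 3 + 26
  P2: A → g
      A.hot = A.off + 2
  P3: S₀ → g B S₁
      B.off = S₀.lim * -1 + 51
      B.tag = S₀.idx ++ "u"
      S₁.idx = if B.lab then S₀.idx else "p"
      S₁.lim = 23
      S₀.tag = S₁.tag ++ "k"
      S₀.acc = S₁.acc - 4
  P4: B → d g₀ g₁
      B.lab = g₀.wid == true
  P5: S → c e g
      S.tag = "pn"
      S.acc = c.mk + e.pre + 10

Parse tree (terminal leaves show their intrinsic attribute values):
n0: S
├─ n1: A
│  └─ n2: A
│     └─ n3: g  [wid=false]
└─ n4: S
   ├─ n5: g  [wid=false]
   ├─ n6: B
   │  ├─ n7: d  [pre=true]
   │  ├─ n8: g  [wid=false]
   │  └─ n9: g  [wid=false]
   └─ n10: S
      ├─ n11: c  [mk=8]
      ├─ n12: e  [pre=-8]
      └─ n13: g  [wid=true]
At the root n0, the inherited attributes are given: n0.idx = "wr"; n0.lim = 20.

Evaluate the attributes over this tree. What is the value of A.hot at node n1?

11

1. n0.idx = "wr"  [given at root]
2. n0.lim = 20  [given at root]
3. n1.off = 24  [S₀.lim + 4]
4. n2.off = -7  [A₀.off * 3 - 79]
5. n3.wid = false  [terminal]
6. n2.hot = -5  [A.off + 2]
7. n1.hot = 11  [A₁.hot * 3 + 26]
8. n4.idx = "uwr"  ["u" ++ S₀.idx]
9. n4.lim = 25  [S₀.lim + 5]
10. n5.wid = false  [terminal]
11. n6.off = 26  [S₀.lim * -1 + 51]
12. n6.tag = "uwru"  [S₀.idx ++ "u"]
13. n7.pre = true  [terminal]
14. n8.wid = false  [terminal]
15. n9.wid = false  [terminal]
16. n6.lab = false  [g₀.wid == true]
17. n10.idx = "p"  [if B.lab then S₀.idx else "p"]
18. n10.lim = 23  [23]
19. n11.mk = 8  [terminal]
20. n12.pre = -8  [terminal]
21. n13.wid = true  [terminal]
22. n10.tag = "pn"  ["pn"]
23. n10.acc = 10  [c.mk + e.pre + 10]
24. n4.tag = "pnk"  [S₁.tag ++ "k"]
25. n4.acc = 6  [S₁.acc - 4]
26. n0.tag = "wrn"  [S₀.idx ++ "n"]
27. n0.acc = 1  [S₀.lim + S₁.acc - 25]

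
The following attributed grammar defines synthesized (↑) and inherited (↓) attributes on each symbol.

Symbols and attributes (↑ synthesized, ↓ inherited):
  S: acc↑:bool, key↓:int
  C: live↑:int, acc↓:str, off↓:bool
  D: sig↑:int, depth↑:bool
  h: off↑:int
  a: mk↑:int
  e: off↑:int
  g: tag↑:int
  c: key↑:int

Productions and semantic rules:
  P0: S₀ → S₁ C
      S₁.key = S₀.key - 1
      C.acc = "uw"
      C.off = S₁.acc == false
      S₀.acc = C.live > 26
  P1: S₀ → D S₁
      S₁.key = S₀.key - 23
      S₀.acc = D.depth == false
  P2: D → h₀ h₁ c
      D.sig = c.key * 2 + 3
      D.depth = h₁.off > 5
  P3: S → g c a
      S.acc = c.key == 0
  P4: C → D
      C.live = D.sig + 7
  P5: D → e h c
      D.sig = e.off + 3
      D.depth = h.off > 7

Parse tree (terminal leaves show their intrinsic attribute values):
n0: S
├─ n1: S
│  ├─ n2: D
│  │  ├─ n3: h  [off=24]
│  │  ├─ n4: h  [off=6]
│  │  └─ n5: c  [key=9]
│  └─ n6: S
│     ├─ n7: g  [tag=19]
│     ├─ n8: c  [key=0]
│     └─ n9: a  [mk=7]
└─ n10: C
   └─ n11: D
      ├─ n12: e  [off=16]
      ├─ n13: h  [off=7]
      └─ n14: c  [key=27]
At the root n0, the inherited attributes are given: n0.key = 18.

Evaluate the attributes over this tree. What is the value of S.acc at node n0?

1. n0.key = 18  [given at root]
2. n1.key = 17  [S₀.key - 1]
3. n3.off = 24  [terminal]
4. n4.off = 6  [terminal]
5. n5.key = 9  [terminal]
6. n2.sig = 21  [c.key * 2 + 3]
7. n2.depth = true  [h₁.off > 5]
8. n6.key = -6  [S₀.key - 23]
9. n7.tag = 19  [terminal]
10. n8.key = 0  [terminal]
11. n9.mk = 7  [terminal]
12. n6.acc = true  [c.key == 0]
13. n1.acc = false  [D.depth == false]
14. n10.acc = "uw"  ["uw"]
15. n10.off = true  [S₁.acc == false]
16. n12.off = 16  [terminal]
17. n13.off = 7  [terminal]
18. n14.key = 27  [terminal]
19. n11.sig = 19  [e.off + 3]
20. n11.depth = false  [h.off > 7]
21. n10.live = 26  [D.sig + 7]
22. n0.acc = false  [C.live > 26]

false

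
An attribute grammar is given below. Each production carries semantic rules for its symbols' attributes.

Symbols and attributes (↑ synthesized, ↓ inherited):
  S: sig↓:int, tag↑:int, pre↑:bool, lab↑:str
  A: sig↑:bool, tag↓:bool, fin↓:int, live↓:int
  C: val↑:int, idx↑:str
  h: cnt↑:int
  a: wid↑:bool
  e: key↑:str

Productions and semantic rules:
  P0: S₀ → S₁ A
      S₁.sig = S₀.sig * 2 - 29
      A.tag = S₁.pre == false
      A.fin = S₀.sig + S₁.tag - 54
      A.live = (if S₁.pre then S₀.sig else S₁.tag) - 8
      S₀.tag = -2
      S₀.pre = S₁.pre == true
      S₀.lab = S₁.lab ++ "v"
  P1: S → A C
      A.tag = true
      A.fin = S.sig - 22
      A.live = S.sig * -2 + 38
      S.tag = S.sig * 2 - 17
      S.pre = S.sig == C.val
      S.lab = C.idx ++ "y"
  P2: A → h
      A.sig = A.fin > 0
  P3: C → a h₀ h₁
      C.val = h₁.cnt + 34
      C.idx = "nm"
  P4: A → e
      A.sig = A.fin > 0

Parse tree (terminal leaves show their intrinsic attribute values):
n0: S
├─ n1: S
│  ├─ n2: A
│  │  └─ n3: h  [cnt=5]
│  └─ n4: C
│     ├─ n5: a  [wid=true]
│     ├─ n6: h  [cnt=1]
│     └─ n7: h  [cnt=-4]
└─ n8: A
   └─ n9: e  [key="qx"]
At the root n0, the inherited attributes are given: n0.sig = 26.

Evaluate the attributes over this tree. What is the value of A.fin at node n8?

1. n0.sig = 26  [given at root]
2. n1.sig = 23  [S₀.sig * 2 - 29]
3. n2.tag = true  [true]
4. n2.fin = 1  [S.sig - 22]
5. n2.live = -8  [S.sig * -2 + 38]
6. n3.cnt = 5  [terminal]
7. n2.sig = true  [A.fin > 0]
8. n5.wid = true  [terminal]
9. n6.cnt = 1  [terminal]
10. n7.cnt = -4  [terminal]
11. n4.val = 30  [h₁.cnt + 34]
12. n4.idx = "nm"  ["nm"]
13. n1.tag = 29  [S.sig * 2 - 17]
14. n1.pre = false  [S.sig == C.val]
15. n1.lab = "nmy"  [C.idx ++ "y"]
16. n8.tag = true  [S₁.pre == false]
17. n8.fin = 1  [S₀.sig + S₁.tag - 54]
18. n8.live = 21  [(if S₁.pre then S₀.sig else S₁.tag) - 8]
19. n9.key = "qx"  [terminal]
20. n8.sig = true  [A.fin > 0]
21. n0.tag = -2  [-2]
22. n0.pre = false  [S₁.pre == true]
23. n0.lab = "nmyv"  [S₁.lab ++ "v"]

1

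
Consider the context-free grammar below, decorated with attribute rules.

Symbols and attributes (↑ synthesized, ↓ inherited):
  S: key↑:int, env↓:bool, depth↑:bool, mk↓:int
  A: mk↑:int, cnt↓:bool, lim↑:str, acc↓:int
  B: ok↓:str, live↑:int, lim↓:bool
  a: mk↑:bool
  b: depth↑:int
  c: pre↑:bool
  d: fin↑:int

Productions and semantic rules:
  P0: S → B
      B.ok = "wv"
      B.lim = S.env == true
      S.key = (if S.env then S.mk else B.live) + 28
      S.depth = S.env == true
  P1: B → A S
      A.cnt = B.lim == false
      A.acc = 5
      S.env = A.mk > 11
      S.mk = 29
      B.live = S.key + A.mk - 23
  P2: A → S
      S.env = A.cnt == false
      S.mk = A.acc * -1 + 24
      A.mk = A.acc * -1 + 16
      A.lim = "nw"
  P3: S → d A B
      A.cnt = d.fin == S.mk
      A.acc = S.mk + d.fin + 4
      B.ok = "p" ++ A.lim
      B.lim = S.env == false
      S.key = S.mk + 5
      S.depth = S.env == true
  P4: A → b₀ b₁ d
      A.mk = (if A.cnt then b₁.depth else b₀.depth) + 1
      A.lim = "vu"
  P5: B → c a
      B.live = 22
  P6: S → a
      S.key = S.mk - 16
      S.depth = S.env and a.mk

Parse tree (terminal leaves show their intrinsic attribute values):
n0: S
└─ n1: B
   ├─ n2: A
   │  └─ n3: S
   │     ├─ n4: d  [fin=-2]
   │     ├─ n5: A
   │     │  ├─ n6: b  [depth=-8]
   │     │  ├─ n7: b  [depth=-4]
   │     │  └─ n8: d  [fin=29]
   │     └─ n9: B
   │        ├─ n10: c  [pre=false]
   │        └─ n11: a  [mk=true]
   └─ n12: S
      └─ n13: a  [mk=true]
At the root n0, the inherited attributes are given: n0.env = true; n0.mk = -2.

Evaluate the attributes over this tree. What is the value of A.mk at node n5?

-7

1. n0.env = true  [given at root]
2. n0.mk = -2  [given at root]
3. n1.ok = "wv"  ["wv"]
4. n1.lim = true  [S.env == true]
5. n2.cnt = false  [B.lim == false]
6. n2.acc = 5  [5]
7. n3.env = true  [A.cnt == false]
8. n3.mk = 19  [A.acc * -1 + 24]
9. n4.fin = -2  [terminal]
10. n5.cnt = false  [d.fin == S.mk]
11. n5.acc = 21  [S.mk + d.fin + 4]
12. n6.depth = -8  [terminal]
13. n7.depth = -4  [terminal]
14. n8.fin = 29  [terminal]
15. n5.mk = -7  [(if A.cnt then b₁.depth else b₀.depth) + 1]
16. n5.lim = "vu"  ["vu"]
17. n9.ok = "pvu"  ["p" ++ A.lim]
18. n9.lim = false  [S.env == false]
19. n10.pre = false  [terminal]
20. n11.mk = true  [terminal]
21. n9.live = 22  [22]
22. n3.key = 24  [S.mk + 5]
23. n3.depth = true  [S.env == true]
24. n2.mk = 11  [A.acc * -1 + 16]
25. n2.lim = "nw"  ["nw"]
26. n12.env = false  [A.mk > 11]
27. n12.mk = 29  [29]
28. n13.mk = true  [terminal]
29. n12.key = 13  [S.mk - 16]
30. n12.depth = false  [S.env and a.mk]
31. n1.live = 1  [S.key + A.mk - 23]
32. n0.key = 26  [(if S.env then S.mk else B.live) + 28]
33. n0.depth = true  [S.env == true]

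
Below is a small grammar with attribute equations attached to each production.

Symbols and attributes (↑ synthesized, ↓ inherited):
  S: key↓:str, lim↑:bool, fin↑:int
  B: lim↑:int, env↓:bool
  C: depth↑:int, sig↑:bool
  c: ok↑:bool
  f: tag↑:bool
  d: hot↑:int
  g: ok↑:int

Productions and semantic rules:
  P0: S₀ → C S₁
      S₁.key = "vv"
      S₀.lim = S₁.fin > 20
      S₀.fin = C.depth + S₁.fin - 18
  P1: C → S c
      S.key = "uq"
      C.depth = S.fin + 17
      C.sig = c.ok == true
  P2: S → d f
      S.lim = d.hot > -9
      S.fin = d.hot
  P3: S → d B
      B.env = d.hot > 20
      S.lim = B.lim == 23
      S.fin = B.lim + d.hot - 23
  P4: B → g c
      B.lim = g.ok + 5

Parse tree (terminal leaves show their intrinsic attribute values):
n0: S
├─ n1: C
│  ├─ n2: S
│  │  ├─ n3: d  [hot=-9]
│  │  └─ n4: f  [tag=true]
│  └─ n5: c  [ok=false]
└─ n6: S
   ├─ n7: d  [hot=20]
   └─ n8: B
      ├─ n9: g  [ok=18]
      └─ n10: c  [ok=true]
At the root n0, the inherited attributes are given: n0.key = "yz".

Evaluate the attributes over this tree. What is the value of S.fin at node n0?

10

1. n0.key = "yz"  [given at root]
2. n2.key = "uq"  ["uq"]
3. n3.hot = -9  [terminal]
4. n4.tag = true  [terminal]
5. n2.lim = false  [d.hot > -9]
6. n2.fin = -9  [d.hot]
7. n5.ok = false  [terminal]
8. n1.depth = 8  [S.fin + 17]
9. n1.sig = false  [c.ok == true]
10. n6.key = "vv"  ["vv"]
11. n7.hot = 20  [terminal]
12. n8.env = false  [d.hot > 20]
13. n9.ok = 18  [terminal]
14. n10.ok = true  [terminal]
15. n8.lim = 23  [g.ok + 5]
16. n6.lim = true  [B.lim == 23]
17. n6.fin = 20  [B.lim + d.hot - 23]
18. n0.lim = false  [S₁.fin > 20]
19. n0.fin = 10  [C.depth + S₁.fin - 18]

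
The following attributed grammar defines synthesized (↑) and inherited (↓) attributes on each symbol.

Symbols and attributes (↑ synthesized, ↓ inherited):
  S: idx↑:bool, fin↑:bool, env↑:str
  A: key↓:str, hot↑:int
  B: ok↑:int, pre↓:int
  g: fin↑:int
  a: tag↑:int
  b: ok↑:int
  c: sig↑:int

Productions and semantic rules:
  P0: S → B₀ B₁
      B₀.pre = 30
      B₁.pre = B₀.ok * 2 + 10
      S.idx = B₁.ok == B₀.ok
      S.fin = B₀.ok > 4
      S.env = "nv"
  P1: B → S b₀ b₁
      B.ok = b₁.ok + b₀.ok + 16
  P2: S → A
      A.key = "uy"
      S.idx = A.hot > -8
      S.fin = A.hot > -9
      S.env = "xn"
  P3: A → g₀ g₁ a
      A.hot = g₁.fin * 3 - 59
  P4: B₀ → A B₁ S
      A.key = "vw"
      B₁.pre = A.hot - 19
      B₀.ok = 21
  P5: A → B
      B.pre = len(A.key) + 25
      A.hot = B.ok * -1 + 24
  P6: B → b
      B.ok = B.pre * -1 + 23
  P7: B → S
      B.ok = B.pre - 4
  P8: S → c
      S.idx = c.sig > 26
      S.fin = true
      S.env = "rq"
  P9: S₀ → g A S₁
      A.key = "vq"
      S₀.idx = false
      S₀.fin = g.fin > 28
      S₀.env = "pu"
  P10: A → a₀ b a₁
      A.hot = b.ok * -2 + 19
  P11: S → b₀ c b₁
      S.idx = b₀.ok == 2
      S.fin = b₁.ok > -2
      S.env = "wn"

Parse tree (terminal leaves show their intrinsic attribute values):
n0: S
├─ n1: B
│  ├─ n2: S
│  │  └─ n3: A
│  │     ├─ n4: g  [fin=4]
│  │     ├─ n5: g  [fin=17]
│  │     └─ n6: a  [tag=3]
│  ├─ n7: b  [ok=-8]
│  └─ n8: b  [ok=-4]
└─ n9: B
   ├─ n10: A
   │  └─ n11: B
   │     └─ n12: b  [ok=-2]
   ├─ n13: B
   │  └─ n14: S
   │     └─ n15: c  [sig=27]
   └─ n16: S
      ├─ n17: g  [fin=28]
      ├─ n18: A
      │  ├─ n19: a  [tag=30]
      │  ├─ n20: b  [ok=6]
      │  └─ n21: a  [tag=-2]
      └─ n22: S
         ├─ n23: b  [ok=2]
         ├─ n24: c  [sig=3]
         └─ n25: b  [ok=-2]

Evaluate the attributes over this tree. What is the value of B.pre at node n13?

9

1. n1.pre = 30  [30]
2. n3.key = "uy"  ["uy"]
3. n4.fin = 4  [terminal]
4. n5.fin = 17  [terminal]
5. n6.tag = 3  [terminal]
6. n3.hot = -8  [g₁.fin * 3 - 59]
7. n2.idx = false  [A.hot > -8]
8. n2.fin = true  [A.hot > -9]
9. n2.env = "xn"  ["xn"]
10. n7.ok = -8  [terminal]
11. n8.ok = -4  [terminal]
12. n1.ok = 4  [b₁.ok + b₀.ok + 16]
13. n9.pre = 18  [B₀.ok * 2 + 10]
14. n10.key = "vw"  ["vw"]
15. n11.pre = 27  [len(A.key) + 25]
16. n12.ok = -2  [terminal]
17. n11.ok = -4  [B.pre * -1 + 23]
18. n10.hot = 28  [B.ok * -1 + 24]
19. n13.pre = 9  [A.hot - 19]
20. n15.sig = 27  [terminal]
21. n14.idx = true  [c.sig > 26]
22. n14.fin = true  [true]
23. n14.env = "rq"  ["rq"]
24. n13.ok = 5  [B.pre - 4]
25. n17.fin = 28  [terminal]
26. n18.key = "vq"  ["vq"]
27. n19.tag = 30  [terminal]
28. n20.ok = 6  [terminal]
29. n21.tag = -2  [terminal]
30. n18.hot = 7  [b.ok * -2 + 19]
31. n23.ok = 2  [terminal]
32. n24.sig = 3  [terminal]
33. n25.ok = -2  [terminal]
34. n22.idx = true  [b₀.ok == 2]
35. n22.fin = false  [b₁.ok > -2]
36. n22.env = "wn"  ["wn"]
37. n16.idx = false  [false]
38. n16.fin = false  [g.fin > 28]
39. n16.env = "pu"  ["pu"]
40. n9.ok = 21  [21]
41. n0.idx = false  [B₁.ok == B₀.ok]
42. n0.fin = false  [B₀.ok > 4]
43. n0.env = "nv"  ["nv"]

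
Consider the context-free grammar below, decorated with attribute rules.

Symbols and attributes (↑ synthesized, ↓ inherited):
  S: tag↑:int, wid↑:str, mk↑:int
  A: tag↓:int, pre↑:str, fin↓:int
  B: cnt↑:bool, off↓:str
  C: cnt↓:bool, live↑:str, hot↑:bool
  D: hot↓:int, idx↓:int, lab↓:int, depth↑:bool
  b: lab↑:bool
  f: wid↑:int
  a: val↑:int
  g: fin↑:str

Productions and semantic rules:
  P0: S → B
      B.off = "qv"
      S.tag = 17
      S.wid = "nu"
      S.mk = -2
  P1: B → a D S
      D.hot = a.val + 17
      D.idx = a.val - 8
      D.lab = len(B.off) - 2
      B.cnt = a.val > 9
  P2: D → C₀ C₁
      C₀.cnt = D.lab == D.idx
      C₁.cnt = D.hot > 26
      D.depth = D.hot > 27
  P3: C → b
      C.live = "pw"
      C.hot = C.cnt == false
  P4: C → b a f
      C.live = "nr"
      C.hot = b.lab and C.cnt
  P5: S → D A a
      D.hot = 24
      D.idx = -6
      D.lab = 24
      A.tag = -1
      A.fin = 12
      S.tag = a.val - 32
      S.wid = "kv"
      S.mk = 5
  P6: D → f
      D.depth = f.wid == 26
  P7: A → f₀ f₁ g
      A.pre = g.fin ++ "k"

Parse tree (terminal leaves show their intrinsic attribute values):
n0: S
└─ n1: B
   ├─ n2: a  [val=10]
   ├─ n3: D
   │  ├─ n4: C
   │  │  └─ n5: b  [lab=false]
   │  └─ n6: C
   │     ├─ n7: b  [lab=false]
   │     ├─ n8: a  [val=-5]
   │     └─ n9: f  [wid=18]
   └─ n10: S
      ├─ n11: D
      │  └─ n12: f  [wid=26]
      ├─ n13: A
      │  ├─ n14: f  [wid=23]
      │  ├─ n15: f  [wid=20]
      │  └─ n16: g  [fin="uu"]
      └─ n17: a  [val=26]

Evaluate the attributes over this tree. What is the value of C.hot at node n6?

1. n1.off = "qv"  ["qv"]
2. n2.val = 10  [terminal]
3. n3.hot = 27  [a.val + 17]
4. n3.idx = 2  [a.val - 8]
5. n3.lab = 0  [len(B.off) - 2]
6. n4.cnt = false  [D.lab == D.idx]
7. n5.lab = false  [terminal]
8. n4.live = "pw"  ["pw"]
9. n4.hot = true  [C.cnt == false]
10. n6.cnt = true  [D.hot > 26]
11. n7.lab = false  [terminal]
12. n8.val = -5  [terminal]
13. n9.wid = 18  [terminal]
14. n6.live = "nr"  ["nr"]
15. n6.hot = false  [b.lab and C.cnt]
16. n3.depth = false  [D.hot > 27]
17. n11.hot = 24  [24]
18. n11.idx = -6  [-6]
19. n11.lab = 24  [24]
20. n12.wid = 26  [terminal]
21. n11.depth = true  [f.wid == 26]
22. n13.tag = -1  [-1]
23. n13.fin = 12  [12]
24. n14.wid = 23  [terminal]
25. n15.wid = 20  [terminal]
26. n16.fin = "uu"  [terminal]
27. n13.pre = "uuk"  [g.fin ++ "k"]
28. n17.val = 26  [terminal]
29. n10.tag = -6  [a.val - 32]
30. n10.wid = "kv"  ["kv"]
31. n10.mk = 5  [5]
32. n1.cnt = true  [a.val > 9]
33. n0.tag = 17  [17]
34. n0.wid = "nu"  ["nu"]
35. n0.mk = -2  [-2]

false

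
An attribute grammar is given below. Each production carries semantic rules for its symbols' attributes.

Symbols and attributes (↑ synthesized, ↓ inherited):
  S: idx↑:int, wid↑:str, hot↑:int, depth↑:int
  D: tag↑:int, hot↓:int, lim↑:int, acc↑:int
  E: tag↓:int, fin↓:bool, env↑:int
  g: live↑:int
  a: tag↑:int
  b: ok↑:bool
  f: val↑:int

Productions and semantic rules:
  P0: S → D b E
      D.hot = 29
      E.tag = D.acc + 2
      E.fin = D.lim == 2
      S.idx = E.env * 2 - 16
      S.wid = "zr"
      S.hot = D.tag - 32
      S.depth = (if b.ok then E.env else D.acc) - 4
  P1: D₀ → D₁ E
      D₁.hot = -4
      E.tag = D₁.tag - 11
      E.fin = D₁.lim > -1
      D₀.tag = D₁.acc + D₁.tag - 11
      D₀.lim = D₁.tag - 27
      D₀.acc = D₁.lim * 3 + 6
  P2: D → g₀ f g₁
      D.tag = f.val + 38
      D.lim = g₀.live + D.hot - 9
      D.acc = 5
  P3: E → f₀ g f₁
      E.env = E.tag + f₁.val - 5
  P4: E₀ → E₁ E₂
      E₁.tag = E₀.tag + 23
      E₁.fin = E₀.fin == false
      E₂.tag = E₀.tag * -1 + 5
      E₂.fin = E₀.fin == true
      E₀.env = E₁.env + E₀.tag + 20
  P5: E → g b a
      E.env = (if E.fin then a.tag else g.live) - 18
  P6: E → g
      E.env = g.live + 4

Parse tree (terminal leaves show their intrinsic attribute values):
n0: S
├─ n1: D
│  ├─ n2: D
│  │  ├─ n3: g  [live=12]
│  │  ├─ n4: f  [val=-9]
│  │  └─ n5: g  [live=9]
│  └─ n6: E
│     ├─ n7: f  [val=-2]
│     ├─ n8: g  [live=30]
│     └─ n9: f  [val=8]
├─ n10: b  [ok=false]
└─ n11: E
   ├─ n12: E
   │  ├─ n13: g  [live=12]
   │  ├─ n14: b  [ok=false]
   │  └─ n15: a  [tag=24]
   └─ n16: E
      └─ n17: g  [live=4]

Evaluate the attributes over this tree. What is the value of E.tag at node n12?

28

1. n1.hot = 29  [29]
2. n2.hot = -4  [-4]
3. n3.live = 12  [terminal]
4. n4.val = -9  [terminal]
5. n5.live = 9  [terminal]
6. n2.tag = 29  [f.val + 38]
7. n2.lim = -1  [g₀.live + D.hot - 9]
8. n2.acc = 5  [5]
9. n6.tag = 18  [D₁.tag - 11]
10. n6.fin = false  [D₁.lim > -1]
11. n7.val = -2  [terminal]
12. n8.live = 30  [terminal]
13. n9.val = 8  [terminal]
14. n6.env = 21  [E.tag + f₁.val - 5]
15. n1.tag = 23  [D₁.acc + D₁.tag - 11]
16. n1.lim = 2  [D₁.tag - 27]
17. n1.acc = 3  [D₁.lim * 3 + 6]
18. n10.ok = false  [terminal]
19. n11.tag = 5  [D.acc + 2]
20. n11.fin = true  [D.lim == 2]
21. n12.tag = 28  [E₀.tag + 23]
22. n12.fin = false  [E₀.fin == false]
23. n13.live = 12  [terminal]
24. n14.ok = false  [terminal]
25. n15.tag = 24  [terminal]
26. n12.env = -6  [(if E.fin then a.tag else g.live) - 18]
27. n16.tag = 0  [E₀.tag * -1 + 5]
28. n16.fin = true  [E₀.fin == true]
29. n17.live = 4  [terminal]
30. n16.env = 8  [g.live + 4]
31. n11.env = 19  [E₁.env + E₀.tag + 20]
32. n0.idx = 22  [E.env * 2 - 16]
33. n0.wid = "zr"  ["zr"]
34. n0.hot = -9  [D.tag - 32]
35. n0.depth = -1  [(if b.ok then E.env else D.acc) - 4]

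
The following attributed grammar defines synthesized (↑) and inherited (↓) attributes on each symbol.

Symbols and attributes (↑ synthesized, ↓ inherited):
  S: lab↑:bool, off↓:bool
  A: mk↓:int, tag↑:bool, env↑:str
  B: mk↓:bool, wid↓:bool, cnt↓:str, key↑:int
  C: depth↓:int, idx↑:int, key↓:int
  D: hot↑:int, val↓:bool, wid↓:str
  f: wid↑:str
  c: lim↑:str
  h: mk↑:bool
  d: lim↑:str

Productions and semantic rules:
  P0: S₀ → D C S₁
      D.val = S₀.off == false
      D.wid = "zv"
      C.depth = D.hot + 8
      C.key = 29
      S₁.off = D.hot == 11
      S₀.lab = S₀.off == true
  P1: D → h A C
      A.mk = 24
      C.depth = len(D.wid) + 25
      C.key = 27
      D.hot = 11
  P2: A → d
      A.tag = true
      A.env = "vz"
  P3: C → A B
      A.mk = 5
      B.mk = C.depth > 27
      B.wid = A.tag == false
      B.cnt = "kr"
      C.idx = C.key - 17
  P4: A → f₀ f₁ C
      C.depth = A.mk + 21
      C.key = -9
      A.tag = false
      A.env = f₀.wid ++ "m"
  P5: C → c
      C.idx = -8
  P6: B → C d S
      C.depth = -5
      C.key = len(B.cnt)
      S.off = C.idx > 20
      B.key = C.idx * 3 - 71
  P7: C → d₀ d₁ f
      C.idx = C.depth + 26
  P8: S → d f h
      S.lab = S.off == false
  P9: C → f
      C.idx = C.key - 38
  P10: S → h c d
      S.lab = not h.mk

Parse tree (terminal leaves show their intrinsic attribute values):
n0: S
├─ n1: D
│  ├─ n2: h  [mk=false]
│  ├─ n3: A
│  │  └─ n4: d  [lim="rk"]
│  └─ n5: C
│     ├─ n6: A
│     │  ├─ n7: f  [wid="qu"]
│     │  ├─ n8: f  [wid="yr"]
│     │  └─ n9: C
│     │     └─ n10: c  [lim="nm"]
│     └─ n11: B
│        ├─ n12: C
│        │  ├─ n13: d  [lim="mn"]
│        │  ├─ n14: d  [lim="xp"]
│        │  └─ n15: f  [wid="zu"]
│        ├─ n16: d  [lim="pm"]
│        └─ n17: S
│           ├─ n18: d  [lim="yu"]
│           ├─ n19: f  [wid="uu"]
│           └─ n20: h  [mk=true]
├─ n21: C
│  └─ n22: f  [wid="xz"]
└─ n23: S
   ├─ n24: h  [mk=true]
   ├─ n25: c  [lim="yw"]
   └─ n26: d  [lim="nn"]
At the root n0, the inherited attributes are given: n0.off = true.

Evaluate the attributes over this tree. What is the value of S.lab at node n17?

1. n0.off = true  [given at root]
2. n1.val = false  [S₀.off == false]
3. n1.wid = "zv"  ["zv"]
4. n2.mk = false  [terminal]
5. n3.mk = 24  [24]
6. n4.lim = "rk"  [terminal]
7. n3.tag = true  [true]
8. n3.env = "vz"  ["vz"]
9. n5.depth = 27  [len(D.wid) + 25]
10. n5.key = 27  [27]
11. n6.mk = 5  [5]
12. n7.wid = "qu"  [terminal]
13. n8.wid = "yr"  [terminal]
14. n9.depth = 26  [A.mk + 21]
15. n9.key = -9  [-9]
16. n10.lim = "nm"  [terminal]
17. n9.idx = -8  [-8]
18. n6.tag = false  [false]
19. n6.env = "qum"  [f₀.wid ++ "m"]
20. n11.mk = false  [C.depth > 27]
21. n11.wid = true  [A.tag == false]
22. n11.cnt = "kr"  ["kr"]
23. n12.depth = -5  [-5]
24. n12.key = 2  [len(B.cnt)]
25. n13.lim = "mn"  [terminal]
26. n14.lim = "xp"  [terminal]
27. n15.wid = "zu"  [terminal]
28. n12.idx = 21  [C.depth + 26]
29. n16.lim = "pm"  [terminal]
30. n17.off = true  [C.idx > 20]
31. n18.lim = "yu"  [terminal]
32. n19.wid = "uu"  [terminal]
33. n20.mk = true  [terminal]
34. n17.lab = false  [S.off == false]
35. n11.key = -8  [C.idx * 3 - 71]
36. n5.idx = 10  [C.key - 17]
37. n1.hot = 11  [11]
38. n21.depth = 19  [D.hot + 8]
39. n21.key = 29  [29]
40. n22.wid = "xz"  [terminal]
41. n21.idx = -9  [C.key - 38]
42. n23.off = true  [D.hot == 11]
43. n24.mk = true  [terminal]
44. n25.lim = "yw"  [terminal]
45. n26.lim = "nn"  [terminal]
46. n23.lab = false  [not h.mk]
47. n0.lab = true  [S₀.off == true]

false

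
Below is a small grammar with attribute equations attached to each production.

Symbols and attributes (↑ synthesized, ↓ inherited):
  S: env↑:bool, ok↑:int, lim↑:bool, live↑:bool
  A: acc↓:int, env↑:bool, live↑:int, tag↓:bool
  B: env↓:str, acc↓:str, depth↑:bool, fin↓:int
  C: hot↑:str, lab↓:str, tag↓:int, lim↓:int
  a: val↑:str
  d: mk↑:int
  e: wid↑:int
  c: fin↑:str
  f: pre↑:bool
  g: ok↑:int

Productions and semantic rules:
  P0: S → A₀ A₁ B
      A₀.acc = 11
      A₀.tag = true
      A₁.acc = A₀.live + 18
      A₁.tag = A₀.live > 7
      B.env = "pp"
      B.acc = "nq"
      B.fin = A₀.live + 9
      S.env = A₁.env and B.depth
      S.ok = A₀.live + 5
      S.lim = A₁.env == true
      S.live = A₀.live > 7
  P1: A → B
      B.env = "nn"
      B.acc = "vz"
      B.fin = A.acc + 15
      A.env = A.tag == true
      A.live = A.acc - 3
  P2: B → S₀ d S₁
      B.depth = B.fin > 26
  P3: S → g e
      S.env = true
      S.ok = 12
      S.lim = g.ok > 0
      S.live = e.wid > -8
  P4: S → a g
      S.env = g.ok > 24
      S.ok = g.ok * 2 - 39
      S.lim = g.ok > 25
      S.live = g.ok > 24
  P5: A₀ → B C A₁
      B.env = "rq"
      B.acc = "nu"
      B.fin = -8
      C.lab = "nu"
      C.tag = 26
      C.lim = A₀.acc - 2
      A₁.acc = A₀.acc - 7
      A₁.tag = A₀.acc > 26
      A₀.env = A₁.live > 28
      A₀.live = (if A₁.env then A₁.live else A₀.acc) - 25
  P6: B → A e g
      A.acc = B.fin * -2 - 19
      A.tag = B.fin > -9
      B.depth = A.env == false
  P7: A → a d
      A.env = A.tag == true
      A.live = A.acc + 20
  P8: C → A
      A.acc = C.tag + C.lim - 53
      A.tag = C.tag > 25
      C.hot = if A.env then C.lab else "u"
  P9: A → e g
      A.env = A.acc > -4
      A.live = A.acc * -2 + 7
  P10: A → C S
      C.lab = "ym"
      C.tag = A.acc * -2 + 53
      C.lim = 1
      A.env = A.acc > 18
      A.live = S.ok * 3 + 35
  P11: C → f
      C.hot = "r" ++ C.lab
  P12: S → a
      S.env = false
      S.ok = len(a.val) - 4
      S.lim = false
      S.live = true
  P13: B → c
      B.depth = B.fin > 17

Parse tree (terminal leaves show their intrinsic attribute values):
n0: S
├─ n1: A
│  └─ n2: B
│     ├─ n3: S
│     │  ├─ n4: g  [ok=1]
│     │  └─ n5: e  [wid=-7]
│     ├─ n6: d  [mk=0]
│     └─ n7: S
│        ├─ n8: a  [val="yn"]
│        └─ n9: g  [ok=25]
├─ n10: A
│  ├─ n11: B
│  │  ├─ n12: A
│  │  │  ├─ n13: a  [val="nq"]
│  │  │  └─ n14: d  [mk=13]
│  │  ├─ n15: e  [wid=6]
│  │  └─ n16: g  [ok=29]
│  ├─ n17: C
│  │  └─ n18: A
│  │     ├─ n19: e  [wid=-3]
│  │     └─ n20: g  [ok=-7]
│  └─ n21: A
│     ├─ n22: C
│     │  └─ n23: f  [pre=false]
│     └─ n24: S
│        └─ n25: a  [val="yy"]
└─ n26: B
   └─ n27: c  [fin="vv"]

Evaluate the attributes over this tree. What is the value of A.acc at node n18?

1. n1.acc = 11  [11]
2. n1.tag = true  [true]
3. n2.env = "nn"  ["nn"]
4. n2.acc = "vz"  ["vz"]
5. n2.fin = 26  [A.acc + 15]
6. n4.ok = 1  [terminal]
7. n5.wid = -7  [terminal]
8. n3.env = true  [true]
9. n3.ok = 12  [12]
10. n3.lim = true  [g.ok > 0]
11. n3.live = true  [e.wid > -8]
12. n6.mk = 0  [terminal]
13. n8.val = "yn"  [terminal]
14. n9.ok = 25  [terminal]
15. n7.env = true  [g.ok > 24]
16. n7.ok = 11  [g.ok * 2 - 39]
17. n7.lim = false  [g.ok > 25]
18. n7.live = true  [g.ok > 24]
19. n2.depth = false  [B.fin > 26]
20. n1.env = true  [A.tag == true]
21. n1.live = 8  [A.acc - 3]
22. n10.acc = 26  [A₀.live + 18]
23. n10.tag = true  [A₀.live > 7]
24. n11.env = "rq"  ["rq"]
25. n11.acc = "nu"  ["nu"]
26. n11.fin = -8  [-8]
27. n12.acc = -3  [B.fin * -2 - 19]
28. n12.tag = true  [B.fin > -9]
29. n13.val = "nq"  [terminal]
30. n14.mk = 13  [terminal]
31. n12.env = true  [A.tag == true]
32. n12.live = 17  [A.acc + 20]
33. n15.wid = 6  [terminal]
34. n16.ok = 29  [terminal]
35. n11.depth = false  [A.env == false]
36. n17.lab = "nu"  ["nu"]
37. n17.tag = 26  [26]
38. n17.lim = 24  [A₀.acc - 2]
39. n18.acc = -3  [C.tag + C.lim - 53]
40. n18.tag = true  [C.tag > 25]
41. n19.wid = -3  [terminal]
42. n20.ok = -7  [terminal]
43. n18.env = true  [A.acc > -4]
44. n18.live = 13  [A.acc * -2 + 7]
45. n17.hot = "nu"  [if A.env then C.lab else "u"]
46. n21.acc = 19  [A₀.acc - 7]
47. n21.tag = false  [A₀.acc > 26]
48. n22.lab = "ym"  ["ym"]
49. n22.tag = 15  [A.acc * -2 + 53]
50. n22.lim = 1  [1]
51. n23.pre = false  [terminal]
52. n22.hot = "rym"  ["r" ++ C.lab]
53. n25.val = "yy"  [terminal]
54. n24.env = false  [false]
55. n24.ok = -2  [len(a.val) - 4]
56. n24.lim = false  [false]
57. n24.live = true  [true]
58. n21.env = true  [A.acc > 18]
59. n21.live = 29  [S.ok * 3 + 35]
60. n10.env = true  [A₁.live > 28]
61. n10.live = 4  [(if A₁.env then A₁.live else A₀.acc) - 25]
62. n26.env = "pp"  ["pp"]
63. n26.acc = "nq"  ["nq"]
64. n26.fin = 17  [A₀.live + 9]
65. n27.fin = "vv"  [terminal]
66. n26.depth = false  [B.fin > 17]
67. n0.env = false  [A₁.env and B.depth]
68. n0.ok = 13  [A₀.live + 5]
69. n0.lim = true  [A₁.env == true]
70. n0.live = true  [A₀.live > 7]

-3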